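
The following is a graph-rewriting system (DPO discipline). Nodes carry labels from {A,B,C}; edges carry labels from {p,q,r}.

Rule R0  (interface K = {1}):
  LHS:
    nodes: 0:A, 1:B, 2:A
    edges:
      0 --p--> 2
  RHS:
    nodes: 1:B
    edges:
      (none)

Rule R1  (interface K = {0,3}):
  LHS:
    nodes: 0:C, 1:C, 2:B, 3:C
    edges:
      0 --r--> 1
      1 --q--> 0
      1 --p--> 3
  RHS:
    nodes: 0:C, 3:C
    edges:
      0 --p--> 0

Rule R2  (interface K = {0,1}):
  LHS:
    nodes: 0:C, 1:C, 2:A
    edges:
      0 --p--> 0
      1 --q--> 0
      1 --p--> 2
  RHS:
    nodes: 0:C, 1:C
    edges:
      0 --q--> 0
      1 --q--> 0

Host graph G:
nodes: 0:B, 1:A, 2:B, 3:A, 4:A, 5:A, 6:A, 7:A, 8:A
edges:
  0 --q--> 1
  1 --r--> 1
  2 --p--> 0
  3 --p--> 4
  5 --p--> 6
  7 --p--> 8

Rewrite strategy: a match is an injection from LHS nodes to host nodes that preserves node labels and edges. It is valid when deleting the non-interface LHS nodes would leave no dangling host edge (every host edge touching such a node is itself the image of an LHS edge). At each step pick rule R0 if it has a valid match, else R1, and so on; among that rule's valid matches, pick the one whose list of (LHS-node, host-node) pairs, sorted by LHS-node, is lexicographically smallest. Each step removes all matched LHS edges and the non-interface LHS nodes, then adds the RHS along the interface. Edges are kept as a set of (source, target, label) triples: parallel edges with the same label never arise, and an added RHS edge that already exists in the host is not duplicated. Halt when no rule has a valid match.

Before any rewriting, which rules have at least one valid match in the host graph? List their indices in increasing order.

R0: 6 valid matches — {0↦3, 1↦0, 2↦4}, {0↦3, 1↦2, 2↦4}, {0↦5, 1↦0, 2↦6} (+3 more)
R1: no valid match — LHS pattern not found
R2: no valid match — LHS pattern not found

Answer: [R0]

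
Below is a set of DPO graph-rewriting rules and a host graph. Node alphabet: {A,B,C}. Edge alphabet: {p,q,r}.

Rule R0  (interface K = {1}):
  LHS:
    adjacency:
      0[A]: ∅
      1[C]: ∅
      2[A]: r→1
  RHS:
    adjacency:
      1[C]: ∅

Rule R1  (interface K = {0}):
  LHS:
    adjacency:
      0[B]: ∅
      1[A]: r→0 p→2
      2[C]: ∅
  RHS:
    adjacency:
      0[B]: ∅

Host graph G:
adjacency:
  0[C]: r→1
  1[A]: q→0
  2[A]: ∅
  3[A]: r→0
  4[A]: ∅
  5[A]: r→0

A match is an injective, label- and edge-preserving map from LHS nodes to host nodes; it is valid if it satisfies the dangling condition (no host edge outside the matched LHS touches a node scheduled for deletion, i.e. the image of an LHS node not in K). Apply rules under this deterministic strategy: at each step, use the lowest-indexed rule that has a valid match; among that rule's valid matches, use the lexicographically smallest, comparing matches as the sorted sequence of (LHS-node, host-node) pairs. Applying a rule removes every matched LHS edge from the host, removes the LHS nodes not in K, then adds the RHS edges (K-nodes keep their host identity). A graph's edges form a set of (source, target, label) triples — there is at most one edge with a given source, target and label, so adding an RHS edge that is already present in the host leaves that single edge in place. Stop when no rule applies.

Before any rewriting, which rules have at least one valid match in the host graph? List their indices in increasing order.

R0: 4 valid matches — {0↦2, 1↦0, 2↦3}, {0↦2, 1↦0, 2↦5}, {0↦4, 1↦0, 2↦3} (+1 more)
R1: no valid match — LHS pattern not found

Answer: [R0]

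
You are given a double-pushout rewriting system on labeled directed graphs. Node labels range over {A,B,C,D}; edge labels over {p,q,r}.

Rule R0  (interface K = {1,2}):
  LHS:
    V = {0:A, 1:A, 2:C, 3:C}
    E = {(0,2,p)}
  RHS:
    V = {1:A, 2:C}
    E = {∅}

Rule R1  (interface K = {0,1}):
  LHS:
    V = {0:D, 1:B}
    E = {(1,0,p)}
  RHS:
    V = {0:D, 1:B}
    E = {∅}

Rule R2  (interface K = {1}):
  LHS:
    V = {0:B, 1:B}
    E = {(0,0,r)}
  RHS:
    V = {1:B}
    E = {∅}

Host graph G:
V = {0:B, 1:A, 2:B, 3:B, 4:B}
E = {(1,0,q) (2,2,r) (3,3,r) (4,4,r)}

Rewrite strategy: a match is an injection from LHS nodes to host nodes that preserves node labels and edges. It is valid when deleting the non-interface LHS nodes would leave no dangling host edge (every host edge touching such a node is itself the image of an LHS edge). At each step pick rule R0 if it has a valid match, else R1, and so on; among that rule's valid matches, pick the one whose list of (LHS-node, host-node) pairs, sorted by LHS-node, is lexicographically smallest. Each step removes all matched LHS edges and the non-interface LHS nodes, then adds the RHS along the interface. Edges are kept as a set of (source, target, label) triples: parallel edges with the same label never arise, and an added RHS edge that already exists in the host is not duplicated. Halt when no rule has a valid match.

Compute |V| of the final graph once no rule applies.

initial: |V|=5 |E|=4  E = 1-q->0 2-r->2 3-r->3 4-r->4
step 1: apply R2 at {0↦2, 1↦0}  → |V|=4 |E|=3  E = 1-q->0 3-r->3 4-r->4
step 2: apply R2 at {0↦3, 1↦0}  → |V|=3 |E|=2  E = 1-q->0 4-r->4
step 3: apply R2 at {0↦4, 1↦0}  → |V|=2 |E|=1  E = 1-q->0
halt: no rule applies after step 3
NF nodes: {0:B, 1:A}

Answer: 2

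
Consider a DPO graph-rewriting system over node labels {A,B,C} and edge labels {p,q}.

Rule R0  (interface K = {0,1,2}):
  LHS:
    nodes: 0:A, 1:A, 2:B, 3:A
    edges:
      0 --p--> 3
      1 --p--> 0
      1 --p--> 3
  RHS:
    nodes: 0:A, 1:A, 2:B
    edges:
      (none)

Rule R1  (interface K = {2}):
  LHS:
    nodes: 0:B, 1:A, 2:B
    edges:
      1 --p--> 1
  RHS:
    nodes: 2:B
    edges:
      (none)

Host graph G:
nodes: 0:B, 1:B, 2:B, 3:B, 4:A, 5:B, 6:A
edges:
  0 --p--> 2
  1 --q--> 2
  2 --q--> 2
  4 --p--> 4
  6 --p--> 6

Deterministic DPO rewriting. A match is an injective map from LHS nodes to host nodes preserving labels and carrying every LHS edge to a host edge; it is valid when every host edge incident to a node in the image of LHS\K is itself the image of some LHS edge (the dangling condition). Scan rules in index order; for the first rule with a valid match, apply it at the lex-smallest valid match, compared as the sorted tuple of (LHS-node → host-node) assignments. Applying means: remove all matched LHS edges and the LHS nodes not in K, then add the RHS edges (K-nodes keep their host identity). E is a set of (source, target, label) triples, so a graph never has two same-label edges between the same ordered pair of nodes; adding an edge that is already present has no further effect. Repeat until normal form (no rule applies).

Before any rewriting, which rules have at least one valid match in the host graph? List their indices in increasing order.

Answer: [R1]

Rewrite trace:
R0: no valid match — LHS pattern not found
R1: 16 valid matches — {0↦3, 1↦4, 2↦0}, {0↦3, 1↦4, 2↦1}, {0↦3, 1↦4, 2↦2} (+13 more)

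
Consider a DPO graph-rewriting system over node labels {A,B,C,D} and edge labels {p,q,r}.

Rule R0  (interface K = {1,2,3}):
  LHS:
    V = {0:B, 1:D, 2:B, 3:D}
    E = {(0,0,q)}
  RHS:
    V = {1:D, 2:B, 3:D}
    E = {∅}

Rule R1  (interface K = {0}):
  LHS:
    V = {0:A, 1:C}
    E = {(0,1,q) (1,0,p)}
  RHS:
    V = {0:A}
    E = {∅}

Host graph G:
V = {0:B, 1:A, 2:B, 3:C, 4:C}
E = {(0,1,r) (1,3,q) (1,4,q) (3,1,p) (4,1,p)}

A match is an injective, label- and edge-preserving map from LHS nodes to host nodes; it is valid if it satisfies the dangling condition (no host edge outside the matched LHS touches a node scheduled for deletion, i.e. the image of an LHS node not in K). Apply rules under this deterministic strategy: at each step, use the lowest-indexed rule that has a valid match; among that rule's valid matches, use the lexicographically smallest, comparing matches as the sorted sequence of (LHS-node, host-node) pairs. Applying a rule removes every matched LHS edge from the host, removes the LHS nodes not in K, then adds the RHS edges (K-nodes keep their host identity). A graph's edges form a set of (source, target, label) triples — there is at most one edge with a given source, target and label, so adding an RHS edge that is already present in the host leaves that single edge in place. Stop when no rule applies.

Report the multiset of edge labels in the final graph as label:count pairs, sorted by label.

Answer: r:1

Derivation:
initial: |V|=5 |E|=5  E = 0-r->1 1-q->3 1-q->4 3-p->1 4-p->1
step 1: apply R1 at {0↦1, 1↦3}  → |V|=4 |E|=3  E = 0-r->1 1-q->4 4-p->1
step 2: apply R1 at {0↦1, 1↦4}  → |V|=3 |E|=1  E = 0-r->1
final graph: no rule applies after step 2
NF edges: [(0, 1, 'r')]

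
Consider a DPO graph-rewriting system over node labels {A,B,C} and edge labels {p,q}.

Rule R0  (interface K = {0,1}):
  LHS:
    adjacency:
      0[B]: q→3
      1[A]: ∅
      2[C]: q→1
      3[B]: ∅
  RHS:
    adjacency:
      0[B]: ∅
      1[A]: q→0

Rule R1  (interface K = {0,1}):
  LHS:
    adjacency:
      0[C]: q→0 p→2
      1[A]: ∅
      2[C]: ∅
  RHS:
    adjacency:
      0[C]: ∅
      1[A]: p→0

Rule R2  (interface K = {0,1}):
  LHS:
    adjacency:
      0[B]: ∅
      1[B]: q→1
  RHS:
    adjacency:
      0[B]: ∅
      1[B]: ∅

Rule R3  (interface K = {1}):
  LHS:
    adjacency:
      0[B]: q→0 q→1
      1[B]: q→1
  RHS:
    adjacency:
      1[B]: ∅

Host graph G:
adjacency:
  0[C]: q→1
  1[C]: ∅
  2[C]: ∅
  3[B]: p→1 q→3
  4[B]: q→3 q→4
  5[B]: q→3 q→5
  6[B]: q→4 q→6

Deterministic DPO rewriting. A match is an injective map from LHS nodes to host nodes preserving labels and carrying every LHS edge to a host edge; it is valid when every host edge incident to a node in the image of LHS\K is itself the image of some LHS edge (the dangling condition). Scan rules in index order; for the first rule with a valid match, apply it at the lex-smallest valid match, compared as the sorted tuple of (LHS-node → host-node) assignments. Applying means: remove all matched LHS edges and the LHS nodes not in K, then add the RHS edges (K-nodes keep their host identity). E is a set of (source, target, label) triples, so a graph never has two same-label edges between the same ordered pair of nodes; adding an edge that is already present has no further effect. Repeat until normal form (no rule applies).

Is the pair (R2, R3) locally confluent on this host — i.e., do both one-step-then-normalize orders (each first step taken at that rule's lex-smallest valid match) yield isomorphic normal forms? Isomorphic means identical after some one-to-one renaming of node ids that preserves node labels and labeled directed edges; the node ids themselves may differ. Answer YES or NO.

branch R2-first: apply at {0↦3, 1↦4} → |E|=8, then 3 more step(s) → NF |V|=7 |E|=5 V={0:C, 1:C, 2:C, 3:B, 4:B, 5:B, 6:B} E=0-q->1 3-p->1 4-q->3 5-q->3 6-q->4
branch R3-first: apply at {0↦5, 1↦3} → |E|=6, then 2 more step(s) → NF |V|=6 |E|=4 V={0:C, 1:C, 2:C, 3:B, 4:B, 6:B} E=0-q->1 3-p->1 4-q->3 6-q->4
graphs not isomorphic

Answer: NO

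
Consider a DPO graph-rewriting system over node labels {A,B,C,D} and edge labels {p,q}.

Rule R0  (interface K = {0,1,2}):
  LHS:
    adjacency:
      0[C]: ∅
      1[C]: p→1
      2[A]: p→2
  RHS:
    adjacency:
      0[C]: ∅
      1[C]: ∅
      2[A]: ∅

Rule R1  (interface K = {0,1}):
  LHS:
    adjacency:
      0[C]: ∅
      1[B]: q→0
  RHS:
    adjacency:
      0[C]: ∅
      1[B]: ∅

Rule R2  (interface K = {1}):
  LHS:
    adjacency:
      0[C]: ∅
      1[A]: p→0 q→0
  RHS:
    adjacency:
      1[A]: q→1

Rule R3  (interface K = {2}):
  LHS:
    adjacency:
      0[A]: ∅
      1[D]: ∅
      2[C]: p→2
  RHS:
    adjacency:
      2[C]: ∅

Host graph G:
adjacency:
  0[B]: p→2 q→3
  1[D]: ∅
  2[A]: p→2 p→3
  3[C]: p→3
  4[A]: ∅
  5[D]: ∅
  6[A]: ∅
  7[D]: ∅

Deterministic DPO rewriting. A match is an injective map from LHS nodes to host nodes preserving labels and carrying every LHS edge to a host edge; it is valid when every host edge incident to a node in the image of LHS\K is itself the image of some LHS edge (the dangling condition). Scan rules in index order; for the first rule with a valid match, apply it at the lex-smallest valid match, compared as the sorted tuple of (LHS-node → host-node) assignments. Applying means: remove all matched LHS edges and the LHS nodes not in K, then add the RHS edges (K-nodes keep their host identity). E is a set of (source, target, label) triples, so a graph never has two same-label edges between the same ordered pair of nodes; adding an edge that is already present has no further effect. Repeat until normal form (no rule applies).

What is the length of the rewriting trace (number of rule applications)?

[0] host  ⇒  8 nodes, 5 edges  {0-p->2 0-q->3 2-p->2 2-p->3 3-p->3}
[1] R1 @ {0↦3, 1↦0}  ⇒  8 nodes, 4 edges  {0-p->2 2-p->2 2-p->3 3-p->3}
[2] R3 @ {0↦4, 1↦1, 2↦3}  ⇒  6 nodes, 3 edges  {0-p->2 2-p->2 2-p->3}
normal form: no rule applies after step 2

Answer: 2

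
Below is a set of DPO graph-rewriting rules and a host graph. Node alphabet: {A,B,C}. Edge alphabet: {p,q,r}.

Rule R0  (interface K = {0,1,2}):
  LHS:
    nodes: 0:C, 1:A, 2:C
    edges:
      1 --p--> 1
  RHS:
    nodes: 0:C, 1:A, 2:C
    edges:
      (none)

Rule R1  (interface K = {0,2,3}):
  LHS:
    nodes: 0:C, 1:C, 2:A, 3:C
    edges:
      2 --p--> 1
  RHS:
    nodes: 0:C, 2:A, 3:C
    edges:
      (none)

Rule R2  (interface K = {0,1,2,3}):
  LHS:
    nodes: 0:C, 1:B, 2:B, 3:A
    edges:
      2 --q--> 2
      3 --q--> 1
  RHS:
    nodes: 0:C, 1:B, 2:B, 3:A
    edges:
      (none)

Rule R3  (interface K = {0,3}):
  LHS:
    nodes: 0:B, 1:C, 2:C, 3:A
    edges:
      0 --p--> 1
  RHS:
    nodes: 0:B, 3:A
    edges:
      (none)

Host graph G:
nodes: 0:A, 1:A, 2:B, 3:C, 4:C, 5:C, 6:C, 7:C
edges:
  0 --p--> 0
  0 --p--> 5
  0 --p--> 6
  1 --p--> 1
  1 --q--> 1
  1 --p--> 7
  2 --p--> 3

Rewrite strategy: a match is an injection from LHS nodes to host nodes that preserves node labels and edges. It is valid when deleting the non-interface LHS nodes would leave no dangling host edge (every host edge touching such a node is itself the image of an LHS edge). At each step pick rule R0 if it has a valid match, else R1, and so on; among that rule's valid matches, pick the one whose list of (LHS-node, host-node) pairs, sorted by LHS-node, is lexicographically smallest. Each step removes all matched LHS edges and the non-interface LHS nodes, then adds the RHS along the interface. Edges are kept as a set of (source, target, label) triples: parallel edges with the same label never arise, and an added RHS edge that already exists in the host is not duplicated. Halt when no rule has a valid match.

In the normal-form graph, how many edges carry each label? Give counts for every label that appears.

Answer: q:1

Steps:
start.  V:8 E:7  edges: 0-p->0 0-p->5 0-p->6 1-p->1 1-q->1 1-p->7 2-p->3
1. fire R0 via {0↦3, 1↦0, 2↦4}  →  V:8 E:6  edges: 0-p->5 0-p->6 1-p->1 1-q->1 1-p->7 2-p->3
2. fire R0 via {0↦3, 1↦1, 2↦4}  →  V:8 E:5  edges: 0-p->5 0-p->6 1-q->1 1-p->7 2-p->3
3. fire R1 via {0↦3, 1↦5, 2↦0, 3↦4}  →  V:7 E:4  edges: 0-p->6 1-q->1 1-p->7 2-p->3
4. fire R1 via {0↦3, 1↦6, 2↦0, 3↦4}  →  V:6 E:3  edges: 1-q->1 1-p->7 2-p->3
5. fire R1 via {0↦3, 1↦7, 2↦1, 3↦4}  →  V:5 E:2  edges: 1-q->1 2-p->3
6. fire R3 via {0↦2, 1↦3, 2↦4, 3↦0}  →  V:3 E:1  edges: 1-q->1
normal form: no rule applies after step 6
NF edges: [(1, 1, 'q')]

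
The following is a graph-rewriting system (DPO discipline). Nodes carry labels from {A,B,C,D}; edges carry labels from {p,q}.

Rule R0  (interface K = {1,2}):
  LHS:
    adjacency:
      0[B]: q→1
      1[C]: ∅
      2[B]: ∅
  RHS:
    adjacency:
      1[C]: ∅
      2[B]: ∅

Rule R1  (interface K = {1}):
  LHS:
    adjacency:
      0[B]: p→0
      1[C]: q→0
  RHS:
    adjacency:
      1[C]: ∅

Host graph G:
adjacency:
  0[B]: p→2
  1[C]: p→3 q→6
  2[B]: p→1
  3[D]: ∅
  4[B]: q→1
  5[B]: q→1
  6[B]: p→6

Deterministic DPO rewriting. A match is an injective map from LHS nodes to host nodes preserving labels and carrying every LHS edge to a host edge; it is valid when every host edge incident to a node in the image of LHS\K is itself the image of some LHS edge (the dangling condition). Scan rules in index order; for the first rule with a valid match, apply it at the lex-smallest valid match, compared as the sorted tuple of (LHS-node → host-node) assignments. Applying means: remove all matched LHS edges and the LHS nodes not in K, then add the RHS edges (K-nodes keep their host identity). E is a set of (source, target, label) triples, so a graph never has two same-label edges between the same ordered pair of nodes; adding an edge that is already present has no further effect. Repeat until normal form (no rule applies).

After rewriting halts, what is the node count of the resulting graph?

start.  V:7 E:7  edges: 0-p->2 1-p->3 1-q->6 2-p->1 4-q->1 5-q->1 6-p->6
1. fire R0 via {0↦4, 1↦1, 2↦0}  →  V:6 E:6  edges: 0-p->2 1-p->3 1-q->6 2-p->1 5-q->1 6-p->6
2. fire R0 via {0↦5, 1↦1, 2↦0}  →  V:5 E:5  edges: 0-p->2 1-p->3 1-q->6 2-p->1 6-p->6
3. fire R1 via {0↦6, 1↦1}  →  V:4 E:3  edges: 0-p->2 1-p->3 2-p->1
final graph: no rule applies after step 3
NF nodes: {0:B, 1:C, 2:B, 3:D}

Answer: 4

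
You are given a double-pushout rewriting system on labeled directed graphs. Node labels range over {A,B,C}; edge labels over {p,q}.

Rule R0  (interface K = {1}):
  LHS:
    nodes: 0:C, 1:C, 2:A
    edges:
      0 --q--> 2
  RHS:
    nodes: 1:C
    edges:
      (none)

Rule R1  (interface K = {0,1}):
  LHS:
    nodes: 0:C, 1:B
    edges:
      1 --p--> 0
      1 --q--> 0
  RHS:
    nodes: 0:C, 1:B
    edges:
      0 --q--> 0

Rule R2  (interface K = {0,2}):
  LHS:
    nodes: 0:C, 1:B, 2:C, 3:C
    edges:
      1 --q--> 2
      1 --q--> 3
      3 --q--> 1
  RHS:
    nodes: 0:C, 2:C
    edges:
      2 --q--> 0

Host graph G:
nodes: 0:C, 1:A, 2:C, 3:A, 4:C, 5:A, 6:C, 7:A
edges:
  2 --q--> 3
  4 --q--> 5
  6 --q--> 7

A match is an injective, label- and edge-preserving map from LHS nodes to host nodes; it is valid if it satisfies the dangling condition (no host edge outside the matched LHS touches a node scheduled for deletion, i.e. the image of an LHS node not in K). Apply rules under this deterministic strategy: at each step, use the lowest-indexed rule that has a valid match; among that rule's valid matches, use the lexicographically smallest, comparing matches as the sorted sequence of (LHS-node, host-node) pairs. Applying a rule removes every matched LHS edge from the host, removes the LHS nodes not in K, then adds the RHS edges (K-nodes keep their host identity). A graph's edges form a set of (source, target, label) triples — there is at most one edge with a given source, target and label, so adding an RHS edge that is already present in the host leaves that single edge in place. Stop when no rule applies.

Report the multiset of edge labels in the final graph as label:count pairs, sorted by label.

[0] host  ⇒  8 nodes, 3 edges  {2-q->3 4-q->5 6-q->7}
[1] R0 @ {0↦2, 1↦0, 2↦3}  ⇒  6 nodes, 2 edges  {4-q->5 6-q->7}
[2] R0 @ {0↦4, 1↦0, 2↦5}  ⇒  4 nodes, 1 edges  {6-q->7}
[3] R0 @ {0↦6, 1↦0, 2↦7}  ⇒  2 nodes, 0 edges  {∅}
normal form: no rule applies after step 3
NF edges: []

Answer: (no edges)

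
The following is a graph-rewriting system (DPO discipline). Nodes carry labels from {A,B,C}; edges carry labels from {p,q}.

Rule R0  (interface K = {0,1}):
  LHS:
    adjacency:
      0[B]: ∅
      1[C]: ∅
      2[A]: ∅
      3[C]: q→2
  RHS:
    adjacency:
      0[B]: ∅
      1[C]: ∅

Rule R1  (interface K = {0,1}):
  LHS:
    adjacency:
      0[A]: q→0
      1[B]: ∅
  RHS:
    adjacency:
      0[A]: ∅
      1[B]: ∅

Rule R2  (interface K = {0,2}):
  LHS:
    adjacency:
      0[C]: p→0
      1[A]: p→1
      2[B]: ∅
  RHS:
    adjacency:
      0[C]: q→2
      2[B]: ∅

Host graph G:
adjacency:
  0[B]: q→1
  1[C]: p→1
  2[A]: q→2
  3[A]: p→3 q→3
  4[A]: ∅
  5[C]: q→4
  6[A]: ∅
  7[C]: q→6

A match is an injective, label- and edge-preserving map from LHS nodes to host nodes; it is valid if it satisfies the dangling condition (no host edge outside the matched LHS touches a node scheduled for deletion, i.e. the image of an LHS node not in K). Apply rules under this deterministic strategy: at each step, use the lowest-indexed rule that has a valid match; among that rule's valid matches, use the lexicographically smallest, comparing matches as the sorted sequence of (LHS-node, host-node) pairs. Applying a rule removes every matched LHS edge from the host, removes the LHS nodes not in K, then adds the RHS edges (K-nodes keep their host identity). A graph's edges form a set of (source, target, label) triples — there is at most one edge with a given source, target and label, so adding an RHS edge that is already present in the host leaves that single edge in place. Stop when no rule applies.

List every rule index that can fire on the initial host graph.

Answer: [R0,R1]

Derivation:
R0: 4 valid matches — {0↦0, 1↦1, 2↦4, 3↦5}, {0↦0, 1↦1, 2↦6, 3↦7}, {0↦0, 1↦5, 2↦6, 3↦7} (+1 more)
R1: 2 valid matches — {0↦2, 1↦0}, {0↦3, 1↦0}
R2: no valid match — 1 raw match, all fail dangling condition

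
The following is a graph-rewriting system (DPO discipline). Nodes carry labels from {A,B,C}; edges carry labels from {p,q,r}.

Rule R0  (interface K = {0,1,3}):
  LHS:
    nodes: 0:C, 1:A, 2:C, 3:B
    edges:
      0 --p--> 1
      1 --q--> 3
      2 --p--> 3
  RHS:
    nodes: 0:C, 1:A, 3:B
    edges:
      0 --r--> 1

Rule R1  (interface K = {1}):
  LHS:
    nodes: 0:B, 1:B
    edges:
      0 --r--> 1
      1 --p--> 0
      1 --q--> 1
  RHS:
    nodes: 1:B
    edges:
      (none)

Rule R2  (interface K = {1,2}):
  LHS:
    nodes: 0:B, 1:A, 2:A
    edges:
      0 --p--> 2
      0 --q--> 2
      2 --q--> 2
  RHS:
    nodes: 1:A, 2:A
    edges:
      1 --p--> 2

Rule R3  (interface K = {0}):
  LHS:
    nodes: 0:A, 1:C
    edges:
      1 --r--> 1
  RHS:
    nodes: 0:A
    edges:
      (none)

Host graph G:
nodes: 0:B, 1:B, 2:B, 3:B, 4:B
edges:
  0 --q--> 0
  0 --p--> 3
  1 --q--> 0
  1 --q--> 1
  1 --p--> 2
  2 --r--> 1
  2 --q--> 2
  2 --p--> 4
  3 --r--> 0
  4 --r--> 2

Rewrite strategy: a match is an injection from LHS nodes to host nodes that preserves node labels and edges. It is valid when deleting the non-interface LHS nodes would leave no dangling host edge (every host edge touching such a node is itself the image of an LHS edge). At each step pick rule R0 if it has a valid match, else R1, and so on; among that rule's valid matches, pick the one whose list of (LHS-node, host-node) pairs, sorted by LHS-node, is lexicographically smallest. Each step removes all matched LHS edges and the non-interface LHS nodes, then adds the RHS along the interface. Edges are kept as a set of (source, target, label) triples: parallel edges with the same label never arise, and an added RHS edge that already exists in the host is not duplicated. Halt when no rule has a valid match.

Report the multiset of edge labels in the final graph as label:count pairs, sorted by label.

start.  V:5 E:10  edges: 0-q->0 0-p->3 1-q->0 1-q->1 1-p->2 2-r->1 2-q->2 2-p->4 3-r->0 4-r->2
1. fire R1 via {0↦3, 1↦0}  →  V:4 E:7  edges: 1-q->0 1-q->1 1-p->2 2-r->1 2-q->2 2-p->4 4-r->2
2. fire R1 via {0↦4, 1↦2}  →  V:3 E:4  edges: 1-q->0 1-q->1 1-p->2 2-r->1
3. fire R1 via {0↦2, 1↦1}  →  V:2 E:1  edges: 1-q->0
final graph: no rule applies after step 3
NF edges: [(1, 0, 'q')]

Answer: q:1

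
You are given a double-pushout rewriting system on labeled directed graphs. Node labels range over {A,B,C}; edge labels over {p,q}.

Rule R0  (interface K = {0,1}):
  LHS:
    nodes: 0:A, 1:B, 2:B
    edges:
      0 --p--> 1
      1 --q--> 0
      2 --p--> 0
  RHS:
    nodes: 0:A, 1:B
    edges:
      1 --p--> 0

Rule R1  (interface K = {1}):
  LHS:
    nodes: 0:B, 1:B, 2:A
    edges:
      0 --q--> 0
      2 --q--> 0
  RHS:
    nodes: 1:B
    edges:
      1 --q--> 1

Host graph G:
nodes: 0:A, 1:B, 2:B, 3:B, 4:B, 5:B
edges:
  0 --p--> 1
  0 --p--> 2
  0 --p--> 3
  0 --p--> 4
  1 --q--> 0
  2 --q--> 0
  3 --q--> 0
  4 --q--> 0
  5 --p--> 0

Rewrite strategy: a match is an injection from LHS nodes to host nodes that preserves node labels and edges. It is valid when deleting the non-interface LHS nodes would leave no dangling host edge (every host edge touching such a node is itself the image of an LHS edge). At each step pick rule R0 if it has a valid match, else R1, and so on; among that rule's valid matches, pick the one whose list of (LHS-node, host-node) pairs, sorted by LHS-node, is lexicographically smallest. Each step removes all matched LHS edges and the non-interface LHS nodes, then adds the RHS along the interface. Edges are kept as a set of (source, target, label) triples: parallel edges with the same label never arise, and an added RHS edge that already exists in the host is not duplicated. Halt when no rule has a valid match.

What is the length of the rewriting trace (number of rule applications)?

Answer: 4

Steps:
[0] host  ⇒  6 nodes, 9 edges  {0-p->1 0-p->2 0-p->3 0-p->4 1-q->0 2-q->0 3-q->0 4-q->0 5-p->0}
[1] R0 @ {0↦0, 1↦1, 2↦5}  ⇒  5 nodes, 7 edges  {0-p->2 0-p->3 0-p->4 1-p->0 2-q->0 3-q->0 4-q->0}
[2] R0 @ {0↦0, 1↦2, 2↦1}  ⇒  4 nodes, 5 edges  {0-p->3 0-p->4 2-p->0 3-q->0 4-q->0}
[3] R0 @ {0↦0, 1↦3, 2↦2}  ⇒  3 nodes, 3 edges  {0-p->4 3-p->0 4-q->0}
[4] R0 @ {0↦0, 1↦4, 2↦3}  ⇒  2 nodes, 1 edges  {4-p->0}
final graph: no rule applies after step 4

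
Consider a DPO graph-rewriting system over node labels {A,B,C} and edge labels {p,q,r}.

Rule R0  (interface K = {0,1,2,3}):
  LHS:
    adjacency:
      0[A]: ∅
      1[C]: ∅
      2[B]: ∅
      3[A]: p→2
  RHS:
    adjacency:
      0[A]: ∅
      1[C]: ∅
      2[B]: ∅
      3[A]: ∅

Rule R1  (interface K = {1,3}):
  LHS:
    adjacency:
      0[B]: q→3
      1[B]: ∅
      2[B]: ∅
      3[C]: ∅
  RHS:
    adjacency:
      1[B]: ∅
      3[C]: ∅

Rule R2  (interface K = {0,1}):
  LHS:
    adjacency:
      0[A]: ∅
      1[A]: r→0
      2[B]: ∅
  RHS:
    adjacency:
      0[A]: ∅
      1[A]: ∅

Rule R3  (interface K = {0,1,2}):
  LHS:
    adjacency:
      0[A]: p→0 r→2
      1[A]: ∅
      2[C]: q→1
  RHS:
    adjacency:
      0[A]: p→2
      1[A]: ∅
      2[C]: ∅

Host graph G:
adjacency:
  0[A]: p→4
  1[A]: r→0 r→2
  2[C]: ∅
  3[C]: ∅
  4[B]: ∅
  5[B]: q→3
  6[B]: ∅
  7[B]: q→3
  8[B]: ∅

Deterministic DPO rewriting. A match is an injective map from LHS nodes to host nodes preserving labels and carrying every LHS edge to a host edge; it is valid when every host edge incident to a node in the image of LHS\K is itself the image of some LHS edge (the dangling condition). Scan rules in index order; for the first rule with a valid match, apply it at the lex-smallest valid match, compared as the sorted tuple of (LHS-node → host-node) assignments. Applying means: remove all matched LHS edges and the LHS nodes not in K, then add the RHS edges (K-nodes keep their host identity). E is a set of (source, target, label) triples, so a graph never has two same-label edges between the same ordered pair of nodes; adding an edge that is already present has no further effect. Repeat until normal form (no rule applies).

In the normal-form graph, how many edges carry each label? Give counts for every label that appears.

Answer: r:1

Steps:
[0] host  ⇒  9 nodes, 5 edges  {0-p->4 1-r->0 1-r->2 5-q->3 7-q->3}
[1] R0 @ {0↦1, 1↦2, 2↦4, 3↦0}  ⇒  9 nodes, 4 edges  {1-r->0 1-r->2 5-q->3 7-q->3}
[2] R1 @ {0↦5, 1↦4, 2↦6, 3↦3}  ⇒  7 nodes, 3 edges  {1-r->0 1-r->2 7-q->3}
[3] R1 @ {0↦7, 1↦4, 2↦8, 3↦3}  ⇒  5 nodes, 2 edges  {1-r->0 1-r->2}
[4] R2 @ {0↦0, 1↦1, 2↦4}  ⇒  4 nodes, 1 edges  {1-r->2}
final graph: no rule applies after step 4
NF edges: [(1, 2, 'r')]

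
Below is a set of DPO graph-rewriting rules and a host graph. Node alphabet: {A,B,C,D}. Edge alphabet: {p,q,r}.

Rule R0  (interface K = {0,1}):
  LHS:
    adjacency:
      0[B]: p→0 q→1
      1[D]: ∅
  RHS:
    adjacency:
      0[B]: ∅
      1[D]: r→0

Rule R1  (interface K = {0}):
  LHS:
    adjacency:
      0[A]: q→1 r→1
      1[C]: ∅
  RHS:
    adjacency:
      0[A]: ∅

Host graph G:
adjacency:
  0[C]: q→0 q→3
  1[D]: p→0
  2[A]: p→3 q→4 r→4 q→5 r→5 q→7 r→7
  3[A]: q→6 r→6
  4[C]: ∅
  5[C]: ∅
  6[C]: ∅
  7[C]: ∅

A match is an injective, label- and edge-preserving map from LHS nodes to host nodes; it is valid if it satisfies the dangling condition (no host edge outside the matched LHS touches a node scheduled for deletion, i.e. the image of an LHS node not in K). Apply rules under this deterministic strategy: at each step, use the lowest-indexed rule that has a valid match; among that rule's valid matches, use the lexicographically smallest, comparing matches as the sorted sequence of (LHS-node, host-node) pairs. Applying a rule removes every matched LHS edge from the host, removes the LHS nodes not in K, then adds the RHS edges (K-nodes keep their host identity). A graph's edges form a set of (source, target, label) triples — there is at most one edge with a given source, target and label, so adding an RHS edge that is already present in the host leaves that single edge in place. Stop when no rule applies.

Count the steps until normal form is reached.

Answer: 4

Rewrite trace:
[0] host  ⇒  8 nodes, 12 edges  {0-q->0 0-q->3 1-p->0 2-p->3 2-q->4 2-r->4 2-q->5 2-r->5 2-q->7 2-r->7 3-q->6 3-r->6}
[1] R1 @ {0↦2, 1↦4}  ⇒  7 nodes, 10 edges  {0-q->0 0-q->3 1-p->0 2-p->3 2-q->5 2-r->5 2-q->7 2-r->7 3-q->6 3-r->6}
[2] R1 @ {0↦2, 1↦5}  ⇒  6 nodes, 8 edges  {0-q->0 0-q->3 1-p->0 2-p->3 2-q->7 2-r->7 3-q->6 3-r->6}
[3] R1 @ {0↦2, 1↦7}  ⇒  5 nodes, 6 edges  {0-q->0 0-q->3 1-p->0 2-p->3 3-q->6 3-r->6}
[4] R1 @ {0↦3, 1↦6}  ⇒  4 nodes, 4 edges  {0-q->0 0-q->3 1-p->0 2-p->3}
halt: no rule applies after step 4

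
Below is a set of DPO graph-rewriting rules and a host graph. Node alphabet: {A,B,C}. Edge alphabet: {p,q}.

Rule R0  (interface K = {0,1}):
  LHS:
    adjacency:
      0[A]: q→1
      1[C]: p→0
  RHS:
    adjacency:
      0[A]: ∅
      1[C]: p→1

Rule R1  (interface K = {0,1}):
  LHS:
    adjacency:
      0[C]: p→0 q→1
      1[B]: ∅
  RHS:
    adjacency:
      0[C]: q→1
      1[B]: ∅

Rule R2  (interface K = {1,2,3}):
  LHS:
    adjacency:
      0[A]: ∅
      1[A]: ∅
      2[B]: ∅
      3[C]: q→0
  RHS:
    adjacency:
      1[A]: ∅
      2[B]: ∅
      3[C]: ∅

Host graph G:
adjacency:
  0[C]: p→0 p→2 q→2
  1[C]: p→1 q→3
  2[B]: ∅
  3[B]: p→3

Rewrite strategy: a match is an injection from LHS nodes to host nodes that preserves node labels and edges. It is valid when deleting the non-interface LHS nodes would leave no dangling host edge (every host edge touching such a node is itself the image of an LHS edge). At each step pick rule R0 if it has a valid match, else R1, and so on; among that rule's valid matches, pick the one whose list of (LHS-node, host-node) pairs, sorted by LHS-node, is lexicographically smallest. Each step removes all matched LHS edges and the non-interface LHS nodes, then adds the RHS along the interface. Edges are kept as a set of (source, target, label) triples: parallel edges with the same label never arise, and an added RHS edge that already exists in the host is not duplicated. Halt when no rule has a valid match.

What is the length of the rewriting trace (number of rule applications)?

Answer: 2

Derivation:
[0] host  ⇒  4 nodes, 6 edges  {0-p->0 0-p->2 0-q->2 1-p->1 1-q->3 3-p->3}
[1] R1 @ {0↦0, 1↦2}  ⇒  4 nodes, 5 edges  {0-p->2 0-q->2 1-p->1 1-q->3 3-p->3}
[2] R1 @ {0↦1, 1↦3}  ⇒  4 nodes, 4 edges  {0-p->2 0-q->2 1-q->3 3-p->3}
normal form: no rule applies after step 2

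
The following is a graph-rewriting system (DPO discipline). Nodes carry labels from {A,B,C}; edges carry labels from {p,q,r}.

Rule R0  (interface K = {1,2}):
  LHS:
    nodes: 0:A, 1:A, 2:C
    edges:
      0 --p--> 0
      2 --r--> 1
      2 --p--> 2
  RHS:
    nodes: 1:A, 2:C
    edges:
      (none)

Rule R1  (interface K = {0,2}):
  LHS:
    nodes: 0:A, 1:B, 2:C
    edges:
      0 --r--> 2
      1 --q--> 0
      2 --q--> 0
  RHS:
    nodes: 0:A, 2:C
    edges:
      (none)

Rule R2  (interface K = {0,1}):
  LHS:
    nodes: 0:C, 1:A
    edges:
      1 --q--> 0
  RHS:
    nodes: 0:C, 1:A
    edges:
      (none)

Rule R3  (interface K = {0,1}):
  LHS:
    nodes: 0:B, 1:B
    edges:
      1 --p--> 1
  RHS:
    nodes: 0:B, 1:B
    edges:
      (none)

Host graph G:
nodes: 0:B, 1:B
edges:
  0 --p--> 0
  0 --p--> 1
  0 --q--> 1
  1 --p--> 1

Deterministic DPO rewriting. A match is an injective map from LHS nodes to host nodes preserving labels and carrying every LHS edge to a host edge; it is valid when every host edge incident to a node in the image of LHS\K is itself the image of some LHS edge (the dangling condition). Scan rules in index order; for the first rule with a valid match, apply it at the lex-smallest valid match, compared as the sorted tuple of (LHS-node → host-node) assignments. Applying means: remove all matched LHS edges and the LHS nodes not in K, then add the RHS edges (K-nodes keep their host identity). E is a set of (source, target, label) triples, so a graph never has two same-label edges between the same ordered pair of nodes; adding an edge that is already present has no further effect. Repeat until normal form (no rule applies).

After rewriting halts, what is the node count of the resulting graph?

[0] host  ⇒  2 nodes, 4 edges  {0-p->0 0-p->1 0-q->1 1-p->1}
[1] R3 @ {0↦0, 1↦1}  ⇒  2 nodes, 3 edges  {0-p->0 0-p->1 0-q->1}
[2] R3 @ {0↦1, 1↦0}  ⇒  2 nodes, 2 edges  {0-p->1 0-q->1}
halt: no rule applies after step 2
NF nodes: {0:B, 1:B}

Answer: 2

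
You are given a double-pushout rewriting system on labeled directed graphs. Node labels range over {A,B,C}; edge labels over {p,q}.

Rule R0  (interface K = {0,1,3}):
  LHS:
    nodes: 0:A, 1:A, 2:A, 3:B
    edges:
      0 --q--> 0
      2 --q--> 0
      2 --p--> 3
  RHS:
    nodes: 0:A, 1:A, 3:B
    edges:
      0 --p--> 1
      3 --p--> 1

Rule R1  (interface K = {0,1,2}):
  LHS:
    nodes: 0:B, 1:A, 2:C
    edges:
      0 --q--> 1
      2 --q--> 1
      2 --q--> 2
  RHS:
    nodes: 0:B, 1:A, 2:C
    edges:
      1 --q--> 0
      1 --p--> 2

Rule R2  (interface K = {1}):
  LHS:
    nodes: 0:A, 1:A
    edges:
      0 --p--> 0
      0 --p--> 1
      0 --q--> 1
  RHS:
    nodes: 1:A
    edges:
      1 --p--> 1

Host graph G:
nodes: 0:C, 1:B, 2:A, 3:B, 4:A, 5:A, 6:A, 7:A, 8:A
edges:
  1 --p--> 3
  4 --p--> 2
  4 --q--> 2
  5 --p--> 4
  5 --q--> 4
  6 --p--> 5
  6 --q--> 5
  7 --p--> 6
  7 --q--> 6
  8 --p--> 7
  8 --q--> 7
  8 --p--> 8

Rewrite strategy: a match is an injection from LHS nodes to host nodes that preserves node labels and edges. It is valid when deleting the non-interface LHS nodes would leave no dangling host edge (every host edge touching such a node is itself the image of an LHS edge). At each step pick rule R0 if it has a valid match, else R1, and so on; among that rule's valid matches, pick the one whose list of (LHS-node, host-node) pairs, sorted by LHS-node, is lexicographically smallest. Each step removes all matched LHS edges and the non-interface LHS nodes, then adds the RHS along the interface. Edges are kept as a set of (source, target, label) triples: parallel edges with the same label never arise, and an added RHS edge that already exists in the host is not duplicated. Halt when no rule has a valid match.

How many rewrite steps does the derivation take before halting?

[0] host  ⇒  9 nodes, 12 edges  {1-p->3 4-p->2 4-q->2 5-p->4 5-q->4 6-p->5 6-q->5 7-p->6 7-q->6 8-p->7 8-q->7 8-p->8}
[1] R2 @ {0↦8, 1↦7}  ⇒  8 nodes, 10 edges  {1-p->3 4-p->2 4-q->2 5-p->4 5-q->4 6-p->5 6-q->5 7-p->6 7-q->6 7-p->7}
[2] R2 @ {0↦7, 1↦6}  ⇒  7 nodes, 8 edges  {1-p->3 4-p->2 4-q->2 5-p->4 5-q->4 6-p->5 6-q->5 6-p->6}
[3] R2 @ {0↦6, 1↦5}  ⇒  6 nodes, 6 edges  {1-p->3 4-p->2 4-q->2 5-p->4 5-q->4 5-p->5}
[4] R2 @ {0↦5, 1↦4}  ⇒  5 nodes, 4 edges  {1-p->3 4-p->2 4-q->2 4-p->4}
[5] R2 @ {0↦4, 1↦2}  ⇒  4 nodes, 2 edges  {1-p->3 2-p->2}
halt: no rule applies after step 5

Answer: 5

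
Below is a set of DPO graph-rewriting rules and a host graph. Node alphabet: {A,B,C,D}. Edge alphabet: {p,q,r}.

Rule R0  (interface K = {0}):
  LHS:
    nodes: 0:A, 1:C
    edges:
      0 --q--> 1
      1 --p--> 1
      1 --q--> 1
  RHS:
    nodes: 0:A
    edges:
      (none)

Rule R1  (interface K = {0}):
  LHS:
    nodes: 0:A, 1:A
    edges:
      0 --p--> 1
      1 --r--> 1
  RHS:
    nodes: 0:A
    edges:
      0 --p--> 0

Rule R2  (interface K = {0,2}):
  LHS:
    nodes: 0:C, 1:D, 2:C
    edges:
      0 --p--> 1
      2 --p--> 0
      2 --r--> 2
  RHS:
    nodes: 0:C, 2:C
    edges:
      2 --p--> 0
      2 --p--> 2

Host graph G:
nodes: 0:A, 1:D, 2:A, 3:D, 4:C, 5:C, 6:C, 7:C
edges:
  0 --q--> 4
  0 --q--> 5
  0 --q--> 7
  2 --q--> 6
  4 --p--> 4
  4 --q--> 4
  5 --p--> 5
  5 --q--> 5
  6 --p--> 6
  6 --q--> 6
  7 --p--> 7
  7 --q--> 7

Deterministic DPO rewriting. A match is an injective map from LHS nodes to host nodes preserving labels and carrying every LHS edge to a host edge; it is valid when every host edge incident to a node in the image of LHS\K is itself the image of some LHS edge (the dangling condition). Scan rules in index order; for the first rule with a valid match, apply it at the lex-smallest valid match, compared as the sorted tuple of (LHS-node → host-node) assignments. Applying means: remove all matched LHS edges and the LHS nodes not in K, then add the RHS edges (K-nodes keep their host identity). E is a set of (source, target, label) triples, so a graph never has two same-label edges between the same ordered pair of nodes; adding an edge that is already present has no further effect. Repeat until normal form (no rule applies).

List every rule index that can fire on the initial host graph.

Answer: [R0]

Rewrite trace:
R0: 4 valid matches — {0↦0, 1↦4}, {0↦0, 1↦5}, {0↦0, 1↦7} (+1 more)
R1: no valid match — LHS pattern not found
R2: no valid match — LHS pattern not found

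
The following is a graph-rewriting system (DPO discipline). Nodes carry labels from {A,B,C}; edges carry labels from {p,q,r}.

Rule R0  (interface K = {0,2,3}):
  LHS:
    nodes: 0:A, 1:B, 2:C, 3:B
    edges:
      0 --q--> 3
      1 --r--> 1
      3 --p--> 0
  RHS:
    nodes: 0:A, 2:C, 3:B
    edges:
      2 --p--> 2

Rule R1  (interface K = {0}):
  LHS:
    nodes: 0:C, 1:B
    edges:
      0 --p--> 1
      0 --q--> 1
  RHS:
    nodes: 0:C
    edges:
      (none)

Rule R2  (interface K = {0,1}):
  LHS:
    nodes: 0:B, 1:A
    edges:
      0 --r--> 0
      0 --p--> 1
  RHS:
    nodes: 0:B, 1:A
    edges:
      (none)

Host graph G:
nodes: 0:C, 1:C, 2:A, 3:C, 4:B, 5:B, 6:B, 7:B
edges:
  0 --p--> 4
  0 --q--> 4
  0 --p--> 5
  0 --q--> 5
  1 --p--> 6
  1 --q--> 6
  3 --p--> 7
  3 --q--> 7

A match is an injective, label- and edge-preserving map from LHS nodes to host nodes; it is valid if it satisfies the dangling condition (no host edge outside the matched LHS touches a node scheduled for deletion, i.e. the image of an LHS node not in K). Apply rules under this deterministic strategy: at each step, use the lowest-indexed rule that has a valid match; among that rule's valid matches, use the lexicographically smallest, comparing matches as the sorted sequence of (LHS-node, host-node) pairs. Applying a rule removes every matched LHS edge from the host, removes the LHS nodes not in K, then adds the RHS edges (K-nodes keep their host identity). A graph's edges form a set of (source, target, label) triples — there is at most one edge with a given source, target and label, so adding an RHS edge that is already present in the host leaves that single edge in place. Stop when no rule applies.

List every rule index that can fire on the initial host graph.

R0: no valid match — LHS pattern not found
R1: 4 valid matches — {0↦0, 1↦4}, {0↦0, 1↦5}, {0↦1, 1↦6} (+1 more)
R2: no valid match — LHS pattern not found

Answer: [R1]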